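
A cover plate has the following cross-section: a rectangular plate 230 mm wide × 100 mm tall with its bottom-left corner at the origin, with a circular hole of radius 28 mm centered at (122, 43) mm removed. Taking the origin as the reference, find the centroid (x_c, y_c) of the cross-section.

x_c = 114.16 mm, y_c = 50.84 mm

Part | A | x̄ᵢ | ȳᵢ | A·x̄ᵢ | A·ȳᵢ
plate | 23000.00 | 115.00 | 50.00 | 2645000.00 | 1150000.00
hole | -2463.01 | 122.00 | 43.00 | -300487.05 | -105909.37
Σ | 20536.99 |  |  | 2344512.95 | 1044090.63
x_c = 2344512.95 / 20536.99 = 114.16 mm
y_c = 1044090.63 / 20536.99 = 50.84 mm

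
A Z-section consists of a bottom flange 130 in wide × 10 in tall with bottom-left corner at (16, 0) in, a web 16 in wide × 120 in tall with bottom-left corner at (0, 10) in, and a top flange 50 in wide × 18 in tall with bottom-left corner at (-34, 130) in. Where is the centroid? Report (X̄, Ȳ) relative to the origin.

X̄ = 27.32 in, Ȳ = 64.56 in

Part | A | x̄ᵢ | ȳᵢ | A·x̄ᵢ | A·ȳᵢ
bottom flange | 1300.00 | 81.00 | 5.00 | 105300.00 | 6500.00
web | 1920.00 | 8.00 | 70.00 | 15360.00 | 134400.00
top flange | 900.00 | -9.00 | 139.00 | -8100.00 | 125100.00
Σ | 4120.00 |  |  | 112560.00 | 266000.00
X̄ = 112560.00 / 4120.00 = 27.32 in
Ȳ = 266000.00 / 4120.00 = 64.56 in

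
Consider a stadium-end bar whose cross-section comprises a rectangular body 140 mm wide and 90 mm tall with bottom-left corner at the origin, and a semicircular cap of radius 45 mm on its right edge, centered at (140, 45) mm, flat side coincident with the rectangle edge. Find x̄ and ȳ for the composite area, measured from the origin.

x̄ = 87.96 mm, ȳ = 45.00 mm

rectangular body: A = 140 × 90 = 12600.00, centroid at (70.00, 45.00).
semicircular end: A = ½π·45² = 3180.86, centroid at (159.10, 45.00).
ΣA = 15780.86 mm², ΣAx̄ = 1388070.76 mm³, ΣAȳ = 710138.82 mm³.
x̄ = 1388070.76/15780.86 = 87.96 mm; ȳ = 710138.82/15780.86 = 45.00 mm.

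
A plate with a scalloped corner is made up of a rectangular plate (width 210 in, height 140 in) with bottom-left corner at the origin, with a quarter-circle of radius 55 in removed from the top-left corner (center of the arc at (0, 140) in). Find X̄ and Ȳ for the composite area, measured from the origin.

plate: A = 210 × 140 = 29400.00, centroid at (105.00, 70.00).
removed quarter-circle: A = −¼π·55² = -2375.83, centroid at (23.34, 116.66).
ΣA = 27024.17 in², ΣAX̄ = 3031541.67 in³, ΣAȲ = 1780842.21 in³.
X̄ = 3031541.67/27024.17 = 112.18 in; Ȳ = 1780842.21/27024.17 = 65.90 in.

X̄ = 112.18 in, Ȳ = 65.90 in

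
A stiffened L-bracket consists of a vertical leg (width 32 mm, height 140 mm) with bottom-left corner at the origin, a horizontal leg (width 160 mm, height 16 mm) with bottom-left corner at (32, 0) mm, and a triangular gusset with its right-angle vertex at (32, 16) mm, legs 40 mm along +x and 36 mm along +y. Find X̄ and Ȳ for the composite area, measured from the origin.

vertical leg: A = 32 × 140 = 4480.00, centroid at (16.00, 70.00).
horizontal leg: A = 160 × 16 = 2560.00, centroid at (112.00, 8.00).
gusset: A = ½·40·36 = 720.00, centroid at (45.33, 28.00).
ΣA = 7760.00 mm²
ΣAX̄ = (4480.00)(16.00) + (2560.00)(112.00) + (720.00)(45.33) = 391040.00 mm³
ΣAȲ = (4480.00)(70.00) + (2560.00)(8.00) + (720.00)(28.00) = 354240.00 mm³
X̄ = 391040.00 / 7760.00 = 50.39 mm
Ȳ = 354240.00 / 7760.00 = 45.65 mm

X̄ = 50.39 mm, Ȳ = 45.65 mm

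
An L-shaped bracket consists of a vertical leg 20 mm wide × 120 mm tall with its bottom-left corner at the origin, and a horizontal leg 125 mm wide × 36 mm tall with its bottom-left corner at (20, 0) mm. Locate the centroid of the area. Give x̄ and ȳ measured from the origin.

vertical leg: A = 20 × 120 = 2400.00, centroid at (10.00, 60.00).
horizontal leg: A = 125 × 36 = 4500.00, centroid at (82.50, 18.00).
ΣA = 6900.00 mm², ΣAx̄ = 395250.00 mm³, ΣAȳ = 225000.00 mm³.
x̄ = 395250.00/6900.00 = 57.28 mm; ȳ = 225000.00/6900.00 = 32.61 mm.

x̄ = 57.28 mm, ȳ = 32.61 mm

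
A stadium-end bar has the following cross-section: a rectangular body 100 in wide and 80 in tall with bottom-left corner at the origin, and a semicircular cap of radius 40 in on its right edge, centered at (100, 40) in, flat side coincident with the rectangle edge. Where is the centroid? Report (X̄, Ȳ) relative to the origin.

X̄ = 66.01 in, Ȳ = 40.00 in

rectangular body: A = 100 × 80 = 8000.00, centroid at (50.00, 40.00).
semicircular end: A = ½π·40² = 2513.27, centroid at (116.98, 40.00).
ΣA = 10513.27 in², ΣAX̄ = 693994.08 in³, ΣAȲ = 420530.96 in³.
X̄ = 693994.08/10513.27 = 66.01 in; Ȳ = 420530.96/10513.27 = 40.00 in.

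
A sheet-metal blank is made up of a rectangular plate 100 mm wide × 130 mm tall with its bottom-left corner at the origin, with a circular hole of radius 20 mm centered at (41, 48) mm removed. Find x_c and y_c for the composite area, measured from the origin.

plate: A = 100 × 130 = 13000.00, centroid at (50.00, 65.00).
hole: A = −π·20² = -1256.64, centroid at (41.00, 48.00).
ΣA = 11743.36 mm²
ΣAx_c = (13000.00)(50.00) + (-1256.64)(41.00) = 598477.88 mm³
ΣAy_c = (13000.00)(65.00) + (-1256.64)(48.00) = 784681.42 mm³
x_c = 598477.88 / 11743.36 = 50.96 mm
y_c = 784681.42 / 11743.36 = 66.82 mm

x_c = 50.96 mm, y_c = 66.82 mm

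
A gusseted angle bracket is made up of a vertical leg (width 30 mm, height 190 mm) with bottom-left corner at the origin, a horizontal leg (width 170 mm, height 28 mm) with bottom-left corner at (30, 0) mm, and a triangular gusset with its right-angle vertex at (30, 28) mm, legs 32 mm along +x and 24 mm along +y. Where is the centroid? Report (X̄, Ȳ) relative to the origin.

X̄ = 59.80 mm, Ȳ = 57.36 mm

Part | A | x̄ᵢ | ȳᵢ | A·x̄ᵢ | A·ȳᵢ
vertical leg | 5700.00 | 15.00 | 95.00 | 85500.00 | 541500.00
horizontal leg | 4760.00 | 115.00 | 14.00 | 547400.00 | 66640.00
gusset | 384.00 | 40.67 | 36.00 | 15616.00 | 13824.00
Σ | 10844.00 |  |  | 648516.00 | 621964.00
X̄ = 648516.00 / 10844.00 = 59.80 mm
Ȳ = 621964.00 / 10844.00 = 57.36 mm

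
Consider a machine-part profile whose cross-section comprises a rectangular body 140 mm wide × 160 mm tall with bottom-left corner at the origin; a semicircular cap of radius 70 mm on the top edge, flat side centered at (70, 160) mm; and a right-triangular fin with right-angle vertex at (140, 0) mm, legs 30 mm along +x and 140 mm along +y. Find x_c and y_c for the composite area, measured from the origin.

x_c = 75.22 mm, y_c = 104.05 mm

Part | A | x̄ᵢ | ȳᵢ | A·x̄ᵢ | A·ȳᵢ
rectangular body | 22400.00 | 70.00 | 80.00 | 1568000.00 | 1792000.00
semicircular top | 7696.90 | 70.00 | 189.71 | 538783.14 | 1460170.99
triangular fin | 2100.00 | 150.00 | 46.67 | 315000.00 | 98000.00
Σ | 32196.90 |  |  | 2421783.14 | 3350170.99
x_c = 2421783.14 / 32196.90 = 75.22 mm
y_c = 3350170.99 / 32196.90 = 104.05 mm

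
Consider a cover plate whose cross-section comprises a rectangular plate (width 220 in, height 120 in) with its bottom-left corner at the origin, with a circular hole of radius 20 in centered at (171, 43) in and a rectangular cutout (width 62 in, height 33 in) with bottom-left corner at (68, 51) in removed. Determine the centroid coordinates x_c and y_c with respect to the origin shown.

x_c = 107.66 in, y_c = 60.26 in

plate: A = 220 × 120 = 26400.00, centroid at (110.00, 60.00).
hole 1: A = −π·20² = -1256.64, centroid at (171.00, 43.00).
hole 2: A = −(62 × 33) = -2046.00, centroid at (99.00, 67.50).
ΣA = 23097.36 in²
ΣAx_c = (26400.00)(110.00) + (-1256.64)(171.00) + (-2046.00)(99.00) = 2486561.06 in³
ΣAy_c = (26400.00)(60.00) + (-1256.64)(43.00) + (-2046.00)(67.50) = 1391859.61 in³
x_c = 2486561.06 / 23097.36 = 107.66 in
y_c = 1391859.61 / 23097.36 = 60.26 in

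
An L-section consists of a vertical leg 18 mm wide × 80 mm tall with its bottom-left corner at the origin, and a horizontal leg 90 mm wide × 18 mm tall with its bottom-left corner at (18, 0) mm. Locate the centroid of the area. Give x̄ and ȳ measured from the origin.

vertical leg: A = 18 × 80 = 1440.00, centroid at (9.00, 40.00).
horizontal leg: A = 90 × 18 = 1620.00, centroid at (63.00, 9.00).
ΣA = 3060.00 mm², ΣAx̄ = 115020.00 mm³, ΣAȳ = 72180.00 mm³.
x̄ = 115020.00/3060.00 = 37.59 mm; ȳ = 72180.00/3060.00 = 23.59 mm.

x̄ = 37.59 mm, ȳ = 23.59 mm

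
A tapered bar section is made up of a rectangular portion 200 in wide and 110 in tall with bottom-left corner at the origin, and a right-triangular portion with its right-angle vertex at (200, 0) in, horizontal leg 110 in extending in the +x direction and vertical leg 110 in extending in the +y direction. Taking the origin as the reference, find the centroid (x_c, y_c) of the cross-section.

rectangular portion: A = 200 × 110 = 22000.00, centroid at (100.00, 55.00).
triangular portion: A = ½·110·110 = 6050.00, centroid at (236.67, 36.67).
ΣA = 28050.00 in², ΣAx_c = 3631833.33 in³, ΣAy_c = 1431833.33 in³.
x_c = 3631833.33/28050.00 = 129.48 in; y_c = 1431833.33/28050.00 = 51.05 in.

x_c = 129.48 in, y_c = 51.05 in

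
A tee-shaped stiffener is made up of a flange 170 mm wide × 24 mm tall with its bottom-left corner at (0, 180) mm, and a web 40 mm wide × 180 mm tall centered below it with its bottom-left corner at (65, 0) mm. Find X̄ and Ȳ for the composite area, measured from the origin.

X̄ = 85.00 mm, Ȳ = 126.89 mm

web: A = 40 × 180 = 7200.00, centroid at (85.00, 90.00).
flange: A = 170 × 24 = 4080.00, centroid at (85.00, 192.00).
ΣA = 11280.00 mm²
ΣAX̄ = (7200.00)(85.00) + (4080.00)(85.00) = 958800.00 mm³
ΣAȲ = (7200.00)(90.00) + (4080.00)(192.00) = 1431360.00 mm³
X̄ = 958800.00 / 11280.00 = 85.00 mm
Ȳ = 1431360.00 / 11280.00 = 126.89 mm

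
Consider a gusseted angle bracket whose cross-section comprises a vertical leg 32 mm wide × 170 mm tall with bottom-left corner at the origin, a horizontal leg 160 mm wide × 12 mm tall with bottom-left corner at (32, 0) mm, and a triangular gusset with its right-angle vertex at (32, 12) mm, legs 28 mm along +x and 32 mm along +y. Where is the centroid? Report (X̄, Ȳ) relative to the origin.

X̄ = 41.06 mm, Ȳ = 62.00 mm

Part | A | x̄ᵢ | ȳᵢ | A·x̄ᵢ | A·ȳᵢ
vertical leg | 5440.00 | 16.00 | 85.00 | 87040.00 | 462400.00
horizontal leg | 1920.00 | 112.00 | 6.00 | 215040.00 | 11520.00
gusset | 448.00 | 41.33 | 22.67 | 18517.33 | 10154.67
Σ | 7808.00 |  |  | 320597.33 | 484074.67
X̄ = 320597.33 / 7808.00 = 41.06 mm
Ȳ = 484074.67 / 7808.00 = 62.00 mm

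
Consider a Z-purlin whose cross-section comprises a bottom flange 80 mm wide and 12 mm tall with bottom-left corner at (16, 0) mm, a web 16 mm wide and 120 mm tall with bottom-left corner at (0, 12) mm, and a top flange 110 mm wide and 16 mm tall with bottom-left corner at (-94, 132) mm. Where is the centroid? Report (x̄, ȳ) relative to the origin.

x̄ = 0.10 mm, ȳ = 84.14 mm

bottom flange: A = 80 × 12 = 960.00, centroid at (56.00, 6.00).
web: A = 16 × 120 = 1920.00, centroid at (8.00, 72.00).
top flange: A = 110 × 16 = 1760.00, centroid at (-39.00, 140.00).
ΣA = 4640.00 mm², ΣAx̄ = 480.00 mm³, ΣAȳ = 390400.00 mm³.
x̄ = 480.00/4640.00 = 0.10 mm; ȳ = 390400.00/4640.00 = 84.14 mm.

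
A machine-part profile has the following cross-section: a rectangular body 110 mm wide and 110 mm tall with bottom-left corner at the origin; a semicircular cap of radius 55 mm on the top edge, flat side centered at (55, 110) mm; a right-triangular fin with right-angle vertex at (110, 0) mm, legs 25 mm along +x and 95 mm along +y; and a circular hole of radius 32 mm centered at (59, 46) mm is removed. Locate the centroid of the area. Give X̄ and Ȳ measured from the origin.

X̄ = 59.21 mm, Ȳ = 80.20 mm

rectangular body: A = 110 × 110 = 12100.00, centroid at (55.00, 55.00).
semicircular top: A = ½π·55² = 4751.66, centroid at (55.00, 133.34).
triangular fin: A = ½·25·95 = 1187.50, centroid at (118.33, 31.67).
hole: A = −π·32² = -3216.99, centroid at (59.00, 46.00).
ΣA = 14822.17 mm², ΣAX̄ = 877559.61 mm³, ΣAȲ = 1188721.73 mm³.
X̄ = 877559.61/14822.17 = 59.21 mm; Ȳ = 1188721.73/14822.17 = 80.20 mm.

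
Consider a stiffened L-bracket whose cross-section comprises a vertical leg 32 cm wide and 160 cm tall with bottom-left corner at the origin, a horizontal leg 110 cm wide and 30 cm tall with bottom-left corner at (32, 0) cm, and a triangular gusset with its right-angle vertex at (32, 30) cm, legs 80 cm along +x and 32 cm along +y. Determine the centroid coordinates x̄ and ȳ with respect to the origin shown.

x̄ = 45.78 cm, ȳ = 52.70 cm

vertical leg: A = 32 × 160 = 5120.00, centroid at (16.00, 80.00).
horizontal leg: A = 110 × 30 = 3300.00, centroid at (87.00, 15.00).
gusset: A = ½·80·32 = 1280.00, centroid at (58.67, 40.67).
ΣA = 9700.00 cm²
ΣAx̄ = (5120.00)(16.00) + (3300.00)(87.00) + (1280.00)(58.67) = 444113.33 cm³
ΣAȳ = (5120.00)(80.00) + (3300.00)(15.00) + (1280.00)(40.67) = 511153.33 cm³
x̄ = 444113.33 / 9700.00 = 45.78 cm
ȳ = 511153.33 / 9700.00 = 52.70 cm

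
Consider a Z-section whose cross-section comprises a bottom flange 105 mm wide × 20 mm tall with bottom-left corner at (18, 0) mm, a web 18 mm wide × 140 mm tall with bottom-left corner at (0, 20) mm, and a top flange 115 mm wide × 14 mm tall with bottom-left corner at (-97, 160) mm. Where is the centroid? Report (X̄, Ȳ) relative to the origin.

bottom flange: A = 105 × 20 = 2100.00, centroid at (70.50, 10.00).
web: A = 18 × 140 = 2520.00, centroid at (9.00, 90.00).
top flange: A = 115 × 14 = 1610.00, centroid at (-39.50, 167.00).
ΣA = 6230.00 mm²
ΣAX̄ = (2100.00)(70.50) + (2520.00)(9.00) + (1610.00)(-39.50) = 107135.00 mm³
ΣAȲ = (2100.00)(10.00) + (2520.00)(90.00) + (1610.00)(167.00) = 516670.00 mm³
X̄ = 107135.00 / 6230.00 = 17.20 mm
Ȳ = 516670.00 / 6230.00 = 82.93 mm

X̄ = 17.20 mm, Ȳ = 82.93 mm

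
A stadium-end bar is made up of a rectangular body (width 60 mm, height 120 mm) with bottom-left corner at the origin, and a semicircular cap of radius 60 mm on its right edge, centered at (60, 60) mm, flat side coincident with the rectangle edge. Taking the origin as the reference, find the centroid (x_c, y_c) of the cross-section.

x_c = 54.40 mm, y_c = 60.00 mm

rectangular body: A = 60 × 120 = 7200.00, centroid at (30.00, 60.00).
semicircular end: A = ½π·60² = 5654.87, centroid at (85.46, 60.00).
ΣA = 12854.87 mm², ΣAx_c = 699292.01 mm³, ΣAy_c = 771292.01 mm³.
x_c = 699292.01/12854.87 = 54.40 mm; y_c = 771292.01/12854.87 = 60.00 mm.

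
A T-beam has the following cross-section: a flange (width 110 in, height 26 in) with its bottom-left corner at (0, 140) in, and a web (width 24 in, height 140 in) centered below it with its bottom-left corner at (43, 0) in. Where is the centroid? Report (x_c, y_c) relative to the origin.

web: A = 24 × 140 = 3360.00, centroid at (55.00, 70.00).
flange: A = 110 × 26 = 2860.00, centroid at (55.00, 153.00).
ΣA = 6220.00 in²
ΣAx_c = (3360.00)(55.00) + (2860.00)(55.00) = 342100.00 in³
ΣAy_c = (3360.00)(70.00) + (2860.00)(153.00) = 672780.00 in³
x_c = 342100.00 / 6220.00 = 55.00 in
y_c = 672780.00 / 6220.00 = 108.16 in

x_c = 55.00 in, y_c = 108.16 in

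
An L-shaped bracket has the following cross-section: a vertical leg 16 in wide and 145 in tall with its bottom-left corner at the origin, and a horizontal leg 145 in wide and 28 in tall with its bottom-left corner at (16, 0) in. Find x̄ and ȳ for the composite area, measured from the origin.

x̄ = 59.23 in, ȳ = 35.27 in

Part | A | x̄ᵢ | ȳᵢ | A·x̄ᵢ | A·ȳᵢ
vertical leg | 2320.00 | 8.00 | 72.50 | 18560.00 | 168200.00
horizontal leg | 4060.00 | 88.50 | 14.00 | 359310.00 | 56840.00
Σ | 6380.00 |  |  | 377870.00 | 225040.00
x̄ = 377870.00 / 6380.00 = 59.23 in
ȳ = 225040.00 / 6380.00 = 35.27 in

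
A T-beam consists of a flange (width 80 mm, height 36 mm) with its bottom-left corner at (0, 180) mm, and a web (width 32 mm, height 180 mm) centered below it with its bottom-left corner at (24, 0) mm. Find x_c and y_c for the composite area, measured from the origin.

Part | A | x̄ᵢ | ȳᵢ | A·x̄ᵢ | A·ȳᵢ
web | 5760.00 | 40.00 | 90.00 | 230400.00 | 518400.00
flange | 2880.00 | 40.00 | 198.00 | 115200.00 | 570240.00
Σ | 8640.00 |  |  | 345600.00 | 1088640.00
x_c = 345600.00 / 8640.00 = 40.00 mm
y_c = 1088640.00 / 8640.00 = 126.00 mm

x_c = 40.00 mm, y_c = 126.00 mm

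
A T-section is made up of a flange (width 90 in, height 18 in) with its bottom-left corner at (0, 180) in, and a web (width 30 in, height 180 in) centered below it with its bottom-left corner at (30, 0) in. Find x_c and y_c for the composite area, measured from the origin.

Part | A | x̄ᵢ | ȳᵢ | A·x̄ᵢ | A·ȳᵢ
web | 5400.00 | 45.00 | 90.00 | 243000.00 | 486000.00
flange | 1620.00 | 45.00 | 189.00 | 72900.00 | 306180.00
Σ | 7020.00 |  |  | 315900.00 | 792180.00
x_c = 315900.00 / 7020.00 = 45.00 in
y_c = 792180.00 / 7020.00 = 112.85 in

x_c = 45.00 in, y_c = 112.85 in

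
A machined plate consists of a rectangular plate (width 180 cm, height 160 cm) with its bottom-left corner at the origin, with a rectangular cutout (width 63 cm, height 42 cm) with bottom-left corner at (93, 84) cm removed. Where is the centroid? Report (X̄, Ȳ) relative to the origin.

X̄ = 86.51 cm, Ȳ = 77.47 cm

Part | A | x̄ᵢ | ȳᵢ | A·x̄ᵢ | A·ȳᵢ
plate | 28800.00 | 90.00 | 80.00 | 2592000.00 | 2304000.00
hole | -2646.00 | 124.50 | 105.00 | -329427.00 | -277830.00
Σ | 26154.00 |  |  | 2262573.00 | 2026170.00
X̄ = 2262573.00 / 26154.00 = 86.51 cm
Ȳ = 2026170.00 / 26154.00 = 77.47 cm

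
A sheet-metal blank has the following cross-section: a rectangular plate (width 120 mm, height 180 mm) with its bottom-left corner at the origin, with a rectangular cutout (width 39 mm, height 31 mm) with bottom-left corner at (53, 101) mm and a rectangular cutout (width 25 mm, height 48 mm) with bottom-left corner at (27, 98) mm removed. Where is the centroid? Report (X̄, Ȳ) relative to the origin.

X̄ = 60.49 mm, Ȳ = 86.33 mm

plate: A = 120 × 180 = 21600.00, centroid at (60.00, 90.00).
hole 1: A = −(39 × 31) = -1209.00, centroid at (72.50, 116.50).
hole 2: A = −(25 × 48) = -1200.00, centroid at (39.50, 122.00).
ΣA = 19191.00 mm², ΣAX̄ = 1160947.50 mm³, ΣAȲ = 1656751.50 mm³.
X̄ = 1160947.50/19191.00 = 60.49 mm; Ȳ = 1656751.50/19191.00 = 86.33 mm.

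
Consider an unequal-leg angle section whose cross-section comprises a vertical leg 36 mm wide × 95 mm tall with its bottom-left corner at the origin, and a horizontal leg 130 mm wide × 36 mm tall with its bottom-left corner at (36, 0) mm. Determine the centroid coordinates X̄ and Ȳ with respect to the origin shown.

X̄ = 65.96 mm, Ȳ = 30.46 mm

vertical leg: A = 36 × 95 = 3420.00, centroid at (18.00, 47.50).
horizontal leg: A = 130 × 36 = 4680.00, centroid at (101.00, 18.00).
ΣA = 8100.00 mm²
ΣAX̄ = (3420.00)(18.00) + (4680.00)(101.00) = 534240.00 mm³
ΣAȲ = (3420.00)(47.50) + (4680.00)(18.00) = 246690.00 mm³
X̄ = 534240.00 / 8100.00 = 65.96 mm
Ȳ = 246690.00 / 8100.00 = 30.46 mm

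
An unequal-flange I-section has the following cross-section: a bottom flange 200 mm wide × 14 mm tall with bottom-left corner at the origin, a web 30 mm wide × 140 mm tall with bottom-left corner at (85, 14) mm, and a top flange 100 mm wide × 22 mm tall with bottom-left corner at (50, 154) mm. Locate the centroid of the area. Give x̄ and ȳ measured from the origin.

bottom flange: A = 200 × 14 = 2800.00, centroid at (100.00, 7.00).
web: A = 30 × 140 = 4200.00, centroid at (100.00, 84.00).
top flange: A = 100 × 22 = 2200.00, centroid at (100.00, 165.00).
ΣA = 9200.00 mm²
ΣAx̄ = (2800.00)(100.00) + (4200.00)(100.00) + (2200.00)(100.00) = 920000.00 mm³
ΣAȳ = (2800.00)(7.00) + (4200.00)(84.00) + (2200.00)(165.00) = 735400.00 mm³
x̄ = 920000.00 / 9200.00 = 100.00 mm
ȳ = 735400.00 / 9200.00 = 79.93 mm

x̄ = 100.00 mm, ȳ = 79.93 mm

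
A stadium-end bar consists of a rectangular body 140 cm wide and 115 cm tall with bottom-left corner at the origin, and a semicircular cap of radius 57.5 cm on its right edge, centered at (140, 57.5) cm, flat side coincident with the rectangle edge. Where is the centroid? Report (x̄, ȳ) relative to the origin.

rectangular body: A = 140 × 115 = 16100.00, centroid at (70.00, 57.50).
semicircular end: A = ½π·57.5² = 5193.45, centroid at (164.40, 57.50).
ΣA = 21293.45 cm², ΣAx̄ = 1980821.93 cm³, ΣAȳ = 1224373.11 cm³.
x̄ = 1980821.93/21293.45 = 93.02 cm; ȳ = 1224373.11/21293.45 = 57.50 cm.

x̄ = 93.02 cm, ȳ = 57.50 cm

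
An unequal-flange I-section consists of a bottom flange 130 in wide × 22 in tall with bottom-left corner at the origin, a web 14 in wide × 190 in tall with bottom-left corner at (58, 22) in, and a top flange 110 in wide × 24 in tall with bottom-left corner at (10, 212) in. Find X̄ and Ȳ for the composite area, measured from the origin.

Part | A | x̄ᵢ | ȳᵢ | A·x̄ᵢ | A·ȳᵢ
bottom flange | 2860.00 | 65.00 | 11.00 | 185900.00 | 31460.00
web | 2660.00 | 65.00 | 117.00 | 172900.00 | 311220.00
top flange | 2640.00 | 65.00 | 224.00 | 171600.00 | 591360.00
Σ | 8160.00 |  |  | 530400.00 | 934040.00
X̄ = 530400.00 / 8160.00 = 65.00 in
Ȳ = 934040.00 / 8160.00 = 114.47 in

X̄ = 65.00 in, Ȳ = 114.47 in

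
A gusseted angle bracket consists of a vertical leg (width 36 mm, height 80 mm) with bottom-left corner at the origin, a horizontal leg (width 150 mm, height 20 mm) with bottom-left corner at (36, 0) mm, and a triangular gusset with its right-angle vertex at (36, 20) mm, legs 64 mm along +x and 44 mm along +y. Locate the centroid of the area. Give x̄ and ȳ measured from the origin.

vertical leg: A = 36 × 80 = 2880.00, centroid at (18.00, 40.00).
horizontal leg: A = 150 × 20 = 3000.00, centroid at (111.00, 10.00).
gusset: A = ½·64·44 = 1408.00, centroid at (57.33, 34.67).
ΣA = 7288.00 mm²
ΣAx̄ = (2880.00)(18.00) + (3000.00)(111.00) + (1408.00)(57.33) = 465565.33 mm³
ΣAȳ = (2880.00)(40.00) + (3000.00)(10.00) + (1408.00)(34.67) = 194010.67 mm³
x̄ = 465565.33 / 7288.00 = 63.88 mm
ȳ = 194010.67 / 7288.00 = 26.62 mm

x̄ = 63.88 mm, ȳ = 26.62 mm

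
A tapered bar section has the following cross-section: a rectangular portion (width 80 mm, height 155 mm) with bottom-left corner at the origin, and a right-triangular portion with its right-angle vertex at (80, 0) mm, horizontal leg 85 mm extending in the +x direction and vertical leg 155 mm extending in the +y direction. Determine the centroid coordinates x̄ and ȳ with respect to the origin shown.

x̄ = 63.71 mm, ȳ = 68.54 mm

rectangular portion: A = 80 × 155 = 12400.00, centroid at (40.00, 77.50).
triangular portion: A = ½·85·155 = 6587.50, centroid at (108.33, 51.67).
ΣA = 18987.50 mm², ΣAx̄ = 1209645.83 mm³, ΣAȳ = 1301354.17 mm³.
x̄ = 1209645.83/18987.50 = 63.71 mm; ȳ = 1301354.17/18987.50 = 68.54 mm.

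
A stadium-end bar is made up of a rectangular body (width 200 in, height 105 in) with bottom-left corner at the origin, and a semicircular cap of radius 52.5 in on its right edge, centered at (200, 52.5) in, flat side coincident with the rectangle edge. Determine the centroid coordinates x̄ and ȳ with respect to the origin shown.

Part | A | x̄ᵢ | ȳᵢ | A·x̄ᵢ | A·ȳᵢ
rectangular body | 21000.00 | 100.00 | 52.50 | 2100000.00 | 1102500.00
semicircular end | 4329.51 | 222.28 | 52.50 | 962370.23 | 227299.14
Σ | 25329.51 |  |  | 3062370.23 | 1329799.14
x̄ = 3062370.23 / 25329.51 = 120.90 in
ȳ = 1329799.14 / 25329.51 = 52.50 in

x̄ = 120.90 in, ȳ = 52.50 in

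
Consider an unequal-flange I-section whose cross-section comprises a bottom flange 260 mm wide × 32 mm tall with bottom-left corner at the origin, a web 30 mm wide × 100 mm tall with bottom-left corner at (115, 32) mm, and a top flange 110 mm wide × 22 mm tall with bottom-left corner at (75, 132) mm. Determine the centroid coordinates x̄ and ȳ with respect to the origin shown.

bottom flange: A = 260 × 32 = 8320.00, centroid at (130.00, 16.00).
web: A = 30 × 100 = 3000.00, centroid at (130.00, 82.00).
top flange: A = 110 × 22 = 2420.00, centroid at (130.00, 143.00).
ΣA = 13740.00 mm²
ΣAx̄ = (8320.00)(130.00) + (3000.00)(130.00) + (2420.00)(130.00) = 1786200.00 mm³
ΣAȳ = (8320.00)(16.00) + (3000.00)(82.00) + (2420.00)(143.00) = 725180.00 mm³
x̄ = 1786200.00 / 13740.00 = 130.00 mm
ȳ = 725180.00 / 13740.00 = 52.78 mm

x̄ = 130.00 mm, ȳ = 52.78 mm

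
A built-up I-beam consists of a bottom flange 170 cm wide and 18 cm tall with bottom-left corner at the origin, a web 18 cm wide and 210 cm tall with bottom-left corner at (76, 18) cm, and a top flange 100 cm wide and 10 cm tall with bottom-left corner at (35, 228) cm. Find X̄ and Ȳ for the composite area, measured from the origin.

Part | A | x̄ᵢ | ȳᵢ | A·x̄ᵢ | A·ȳᵢ
bottom flange | 3060.00 | 85.00 | 9.00 | 260100.00 | 27540.00
web | 3780.00 | 85.00 | 123.00 | 321300.00 | 464940.00
top flange | 1000.00 | 85.00 | 233.00 | 85000.00 | 233000.00
Σ | 7840.00 |  |  | 666400.00 | 725480.00
X̄ = 666400.00 / 7840.00 = 85.00 cm
Ȳ = 725480.00 / 7840.00 = 92.54 cm

X̄ = 85.00 cm, Ȳ = 92.54 cm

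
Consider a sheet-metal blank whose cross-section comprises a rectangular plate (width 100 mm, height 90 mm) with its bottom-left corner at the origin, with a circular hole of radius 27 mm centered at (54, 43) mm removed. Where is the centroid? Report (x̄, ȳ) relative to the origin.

plate: A = 100 × 90 = 9000.00, centroid at (50.00, 45.00).
hole: A = −π·27² = -2290.22, centroid at (54.00, 43.00).
ΣA = 6709.78 mm²
ΣAx̄ = (9000.00)(50.00) + (-2290.22)(54.00) = 326328.06 mm³
ΣAȳ = (9000.00)(45.00) + (-2290.22)(43.00) = 306520.50 mm³
x̄ = 326328.06 / 6709.78 = 48.63 mm
ȳ = 306520.50 / 6709.78 = 45.68 mm

x̄ = 48.63 mm, ȳ = 45.68 mm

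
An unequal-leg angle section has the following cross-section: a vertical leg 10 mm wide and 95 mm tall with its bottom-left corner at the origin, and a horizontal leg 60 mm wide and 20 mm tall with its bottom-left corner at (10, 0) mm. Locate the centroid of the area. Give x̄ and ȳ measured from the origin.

Part | A | x̄ᵢ | ȳᵢ | A·x̄ᵢ | A·ȳᵢ
vertical leg | 950.00 | 5.00 | 47.50 | 4750.00 | 45125.00
horizontal leg | 1200.00 | 40.00 | 10.00 | 48000.00 | 12000.00
Σ | 2150.00 |  |  | 52750.00 | 57125.00
x̄ = 52750.00 / 2150.00 = 24.53 mm
ȳ = 57125.00 / 2150.00 = 26.57 mm

x̄ = 24.53 mm, ȳ = 26.57 mm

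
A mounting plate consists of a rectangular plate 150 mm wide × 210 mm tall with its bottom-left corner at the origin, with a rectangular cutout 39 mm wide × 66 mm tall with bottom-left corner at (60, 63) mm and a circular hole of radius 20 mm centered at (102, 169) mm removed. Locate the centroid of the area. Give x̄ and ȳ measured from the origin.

x̄ = 73.36 mm, ȳ = 102.93 mm

plate: A = 150 × 210 = 31500.00, centroid at (75.00, 105.00).
hole 1: A = −(39 × 66) = -2574.00, centroid at (79.50, 96.00).
hole 2: A = −π·20² = -1256.64, centroid at (102.00, 169.00).
ΣA = 27669.36 mm², ΣAx̄ = 2029690.02 mm³, ΣAȳ = 2848024.34 mm³.
x̄ = 2029690.02/27669.36 = 73.36 mm; ȳ = 2848024.34/27669.36 = 102.93 mm.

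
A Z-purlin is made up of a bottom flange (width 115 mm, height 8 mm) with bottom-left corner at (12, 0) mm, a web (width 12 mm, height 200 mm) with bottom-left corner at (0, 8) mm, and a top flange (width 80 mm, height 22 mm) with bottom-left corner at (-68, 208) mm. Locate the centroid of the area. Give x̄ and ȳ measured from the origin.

Part | A | x̄ᵢ | ȳᵢ | A·x̄ᵢ | A·ȳᵢ
bottom flange | 920.00 | 69.50 | 4.00 | 63940.00 | 3680.00
web | 2400.00 | 6.00 | 108.00 | 14400.00 | 259200.00
top flange | 1760.00 | -28.00 | 219.00 | -49280.00 | 385440.00
Σ | 5080.00 |  |  | 29060.00 | 648320.00
x̄ = 29060.00 / 5080.00 = 5.72 mm
ȳ = 648320.00 / 5080.00 = 127.62 mm

x̄ = 5.72 mm, ȳ = 127.62 mm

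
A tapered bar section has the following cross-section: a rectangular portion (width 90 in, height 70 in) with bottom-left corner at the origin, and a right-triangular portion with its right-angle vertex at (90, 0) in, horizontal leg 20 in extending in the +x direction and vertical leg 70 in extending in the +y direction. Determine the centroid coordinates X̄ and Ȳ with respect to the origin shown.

rectangular portion: A = 90 × 70 = 6300.00, centroid at (45.00, 35.00).
triangular portion: A = ½·20·70 = 700.00, centroid at (96.67, 23.33).
ΣA = 7000.00 in²
ΣAX̄ = (6300.00)(45.00) + (700.00)(96.67) = 351166.67 in³
ΣAȲ = (6300.00)(35.00) + (700.00)(23.33) = 236833.33 in³
X̄ = 351166.67 / 7000.00 = 50.17 in
Ȳ = 236833.33 / 7000.00 = 33.83 in

X̄ = 50.17 in, Ȳ = 33.83 in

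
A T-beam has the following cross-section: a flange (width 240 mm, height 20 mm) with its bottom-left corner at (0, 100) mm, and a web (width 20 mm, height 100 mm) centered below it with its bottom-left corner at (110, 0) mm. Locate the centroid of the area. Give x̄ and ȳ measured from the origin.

web: A = 20 × 100 = 2000.00, centroid at (120.00, 50.00).
flange: A = 240 × 20 = 4800.00, centroid at (120.00, 110.00).
ΣA = 6800.00 mm²
ΣAx̄ = (2000.00)(120.00) + (4800.00)(120.00) = 816000.00 mm³
ΣAȳ = (2000.00)(50.00) + (4800.00)(110.00) = 628000.00 mm³
x̄ = 816000.00 / 6800.00 = 120.00 mm
ȳ = 628000.00 / 6800.00 = 92.35 mm

x̄ = 120.00 mm, ȳ = 92.35 mm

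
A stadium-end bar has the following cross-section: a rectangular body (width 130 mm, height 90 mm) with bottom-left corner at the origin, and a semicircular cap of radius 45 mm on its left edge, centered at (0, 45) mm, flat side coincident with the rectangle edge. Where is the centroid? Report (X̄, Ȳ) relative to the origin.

Part | A | x̄ᵢ | ȳᵢ | A·x̄ᵢ | A·ȳᵢ
rectangular body | 11700.00 | 65.00 | 45.00 | 760500.00 | 526500.00
semicircular end | 3180.86 | -19.10 | 45.00 | -60750.00 | 143138.82
Σ | 14880.86 |  |  | 699750.00 | 669638.82
X̄ = 699750.00 / 14880.86 = 47.02 mm
Ȳ = 669638.82 / 14880.86 = 45.00 mm

X̄ = 47.02 mm, Ȳ = 45.00 mm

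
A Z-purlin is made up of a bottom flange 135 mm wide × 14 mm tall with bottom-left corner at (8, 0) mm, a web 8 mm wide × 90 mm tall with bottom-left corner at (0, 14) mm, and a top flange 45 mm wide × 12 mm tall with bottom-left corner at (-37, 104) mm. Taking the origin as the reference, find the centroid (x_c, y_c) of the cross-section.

x_c = 43.73 mm, y_c = 36.54 mm

Part | A | x̄ᵢ | ȳᵢ | A·x̄ᵢ | A·ȳᵢ
bottom flange | 1890.00 | 75.50 | 7.00 | 142695.00 | 13230.00
web | 720.00 | 4.00 | 59.00 | 2880.00 | 42480.00
top flange | 540.00 | -14.50 | 110.00 | -7830.00 | 59400.00
Σ | 3150.00 |  |  | 137745.00 | 115110.00
x_c = 137745.00 / 3150.00 = 43.73 mm
y_c = 115110.00 / 3150.00 = 36.54 mm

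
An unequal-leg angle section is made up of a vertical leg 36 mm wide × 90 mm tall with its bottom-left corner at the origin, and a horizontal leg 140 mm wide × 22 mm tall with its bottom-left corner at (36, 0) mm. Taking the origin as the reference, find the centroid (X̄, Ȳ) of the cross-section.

X̄ = 60.89 mm, Ȳ = 28.43 mm

vertical leg: A = 36 × 90 = 3240.00, centroid at (18.00, 45.00).
horizontal leg: A = 140 × 22 = 3080.00, centroid at (106.00, 11.00).
ΣA = 6320.00 mm², ΣAX̄ = 384800.00 mm³, ΣAȲ = 179680.00 mm³.
X̄ = 384800.00/6320.00 = 60.89 mm; Ȳ = 179680.00/6320.00 = 28.43 mm.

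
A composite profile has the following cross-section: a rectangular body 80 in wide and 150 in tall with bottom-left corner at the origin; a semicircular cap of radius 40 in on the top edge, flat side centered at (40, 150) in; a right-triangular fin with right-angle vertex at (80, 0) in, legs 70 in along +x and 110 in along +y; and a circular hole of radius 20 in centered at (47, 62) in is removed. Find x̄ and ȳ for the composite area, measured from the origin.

Part | A | x̄ᵢ | ȳᵢ | A·x̄ᵢ | A·ȳᵢ
rectangular body | 12000.00 | 40.00 | 75.00 | 480000.00 | 900000.00
semicircular top | 2513.27 | 40.00 | 166.98 | 100530.96 | 419657.79
triangular fin | 3850.00 | 103.33 | 36.67 | 397833.33 | 141166.67
hole | -1256.64 | 47.00 | 62.00 | -59061.94 | -77911.50
Σ | 17106.64 |  |  | 919302.36 | 1382912.95
x̄ = 919302.36 / 17106.64 = 53.74 in
ȳ = 1382912.95 / 17106.64 = 80.84 in

x̄ = 53.74 in, ȳ = 80.84 in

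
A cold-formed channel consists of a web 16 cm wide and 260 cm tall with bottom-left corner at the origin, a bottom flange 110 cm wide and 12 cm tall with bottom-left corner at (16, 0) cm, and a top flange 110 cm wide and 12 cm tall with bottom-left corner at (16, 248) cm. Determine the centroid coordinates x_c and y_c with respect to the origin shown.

x_c = 32.46 cm, y_c = 130.00 cm

web: A = 16 × 260 = 4160.00, centroid at (8.00, 130.00).
bottom flange: A = 110 × 12 = 1320.00, centroid at (71.00, 6.00).
top flange: A = 110 × 12 = 1320.00, centroid at (71.00, 254.00).
ΣA = 6800.00 cm², ΣAx_c = 220720.00 cm³, ΣAy_c = 884000.00 cm³.
x_c = 220720.00/6800.00 = 32.46 cm; y_c = 884000.00/6800.00 = 130.00 cm.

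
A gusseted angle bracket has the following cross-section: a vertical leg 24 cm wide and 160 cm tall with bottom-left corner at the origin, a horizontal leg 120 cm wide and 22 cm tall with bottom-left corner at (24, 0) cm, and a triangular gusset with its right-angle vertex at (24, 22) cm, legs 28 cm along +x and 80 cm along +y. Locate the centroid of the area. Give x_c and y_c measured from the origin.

x_c = 40.15 cm, y_c = 51.41 cm

Part | A | x̄ᵢ | ȳᵢ | A·x̄ᵢ | A·ȳᵢ
vertical leg | 3840.00 | 12.00 | 80.00 | 46080.00 | 307200.00
horizontal leg | 2640.00 | 84.00 | 11.00 | 221760.00 | 29040.00
gusset | 1120.00 | 33.33 | 48.67 | 37333.33 | 54506.67
Σ | 7600.00 |  |  | 305173.33 | 390746.67
x_c = 305173.33 / 7600.00 = 40.15 cm
y_c = 390746.67 / 7600.00 = 51.41 cm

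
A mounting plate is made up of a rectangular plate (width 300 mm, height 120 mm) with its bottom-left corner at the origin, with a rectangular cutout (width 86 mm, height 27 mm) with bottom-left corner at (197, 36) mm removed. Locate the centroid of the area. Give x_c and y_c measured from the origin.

plate: A = 300 × 120 = 36000.00, centroid at (150.00, 60.00).
hole: A = −(86 × 27) = -2322.00, centroid at (240.00, 49.50).
ΣA = 33678.00 mm², ΣAx_c = 4842720.00 mm³, ΣAy_c = 2045061.00 mm³.
x_c = 4842720.00/33678.00 = 143.79 mm; y_c = 2045061.00/33678.00 = 60.72 mm.

x_c = 143.79 mm, y_c = 60.72 mm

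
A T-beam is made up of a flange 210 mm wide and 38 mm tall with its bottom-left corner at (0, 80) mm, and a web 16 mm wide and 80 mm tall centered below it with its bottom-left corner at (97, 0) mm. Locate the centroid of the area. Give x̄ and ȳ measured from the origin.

x̄ = 105.00 mm, ȳ = 90.84 mm

web: A = 16 × 80 = 1280.00, centroid at (105.00, 40.00).
flange: A = 210 × 38 = 7980.00, centroid at (105.00, 99.00).
ΣA = 9260.00 mm², ΣAx̄ = 972300.00 mm³, ΣAȳ = 841220.00 mm³.
x̄ = 972300.00/9260.00 = 105.00 mm; ȳ = 841220.00/9260.00 = 90.84 mm.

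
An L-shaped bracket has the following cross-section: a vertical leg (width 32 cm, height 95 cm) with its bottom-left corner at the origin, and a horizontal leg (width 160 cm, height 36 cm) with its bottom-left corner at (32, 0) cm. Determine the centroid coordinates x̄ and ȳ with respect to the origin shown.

x̄ = 78.84 cm, ȳ = 28.19 cm

Part | A | x̄ᵢ | ȳᵢ | A·x̄ᵢ | A·ȳᵢ
vertical leg | 3040.00 | 16.00 | 47.50 | 48640.00 | 144400.00
horizontal leg | 5760.00 | 112.00 | 18.00 | 645120.00 | 103680.00
Σ | 8800.00 |  |  | 693760.00 | 248080.00
x̄ = 693760.00 / 8800.00 = 78.84 cm
ȳ = 248080.00 / 8800.00 = 28.19 cm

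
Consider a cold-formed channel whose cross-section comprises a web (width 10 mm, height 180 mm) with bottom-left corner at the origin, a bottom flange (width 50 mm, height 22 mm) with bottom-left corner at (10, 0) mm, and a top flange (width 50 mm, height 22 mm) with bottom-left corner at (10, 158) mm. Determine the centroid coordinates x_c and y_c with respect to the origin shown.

x_c = 21.50 mm, y_c = 90.00 mm

web: A = 10 × 180 = 1800.00, centroid at (5.00, 90.00).
bottom flange: A = 50 × 22 = 1100.00, centroid at (35.00, 11.00).
top flange: A = 50 × 22 = 1100.00, centroid at (35.00, 169.00).
ΣA = 4000.00 mm², ΣAx_c = 86000.00 mm³, ΣAy_c = 360000.00 mm³.
x_c = 86000.00/4000.00 = 21.50 mm; y_c = 360000.00/4000.00 = 90.00 mm.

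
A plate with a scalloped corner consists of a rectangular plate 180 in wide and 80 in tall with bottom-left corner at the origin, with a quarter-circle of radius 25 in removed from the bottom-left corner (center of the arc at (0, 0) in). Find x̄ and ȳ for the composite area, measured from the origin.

plate: A = 180 × 80 = 14400.00, centroid at (90.00, 40.00).
removed quarter-circle: A = −¼π·25² = -490.87, centroid at (10.61, 10.61).
ΣA = 13909.13 in²
ΣAx̄ = (14400.00)(90.00) + (-490.87)(10.61) = 1290791.67 in³
ΣAȳ = (14400.00)(40.00) + (-490.87)(10.61) = 570791.67 in³
x̄ = 1290791.67 / 13909.13 = 92.80 in
ȳ = 570791.67 / 13909.13 = 41.04 in

x̄ = 92.80 in, ȳ = 41.04 in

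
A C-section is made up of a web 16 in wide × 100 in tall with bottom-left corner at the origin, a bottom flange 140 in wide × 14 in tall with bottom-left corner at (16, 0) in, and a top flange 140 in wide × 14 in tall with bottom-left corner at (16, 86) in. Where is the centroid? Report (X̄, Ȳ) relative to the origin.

X̄ = 63.39 in, Ȳ = 50.00 in

Part | A | x̄ᵢ | ȳᵢ | A·x̄ᵢ | A·ȳᵢ
web | 1600.00 | 8.00 | 50.00 | 12800.00 | 80000.00
bottom flange | 1960.00 | 86.00 | 7.00 | 168560.00 | 13720.00
top flange | 1960.00 | 86.00 | 93.00 | 168560.00 | 182280.00
Σ | 5520.00 |  |  | 349920.00 | 276000.00
X̄ = 349920.00 / 5520.00 = 63.39 in
Ȳ = 276000.00 / 5520.00 = 50.00 in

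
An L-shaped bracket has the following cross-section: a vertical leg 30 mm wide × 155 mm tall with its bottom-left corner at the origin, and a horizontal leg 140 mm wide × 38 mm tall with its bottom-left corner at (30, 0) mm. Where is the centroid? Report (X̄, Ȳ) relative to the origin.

vertical leg: A = 30 × 155 = 4650.00, centroid at (15.00, 77.50).
horizontal leg: A = 140 × 38 = 5320.00, centroid at (100.00, 19.00).
ΣA = 9970.00 mm²
ΣAX̄ = (4650.00)(15.00) + (5320.00)(100.00) = 601750.00 mm³
ΣAȲ = (4650.00)(77.50) + (5320.00)(19.00) = 461455.00 mm³
X̄ = 601750.00 / 9970.00 = 60.36 mm
Ȳ = 461455.00 / 9970.00 = 46.28 mm

X̄ = 60.36 mm, Ȳ = 46.28 mm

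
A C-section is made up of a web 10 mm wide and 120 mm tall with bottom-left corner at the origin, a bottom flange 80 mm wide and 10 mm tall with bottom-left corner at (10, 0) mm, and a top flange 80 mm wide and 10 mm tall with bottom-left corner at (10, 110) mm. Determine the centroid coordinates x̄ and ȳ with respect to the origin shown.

x̄ = 30.71 mm, ȳ = 60.00 mm

web: A = 10 × 120 = 1200.00, centroid at (5.00, 60.00).
bottom flange: A = 80 × 10 = 800.00, centroid at (50.00, 5.00).
top flange: A = 80 × 10 = 800.00, centroid at (50.00, 115.00).
ΣA = 2800.00 mm²
ΣAx̄ = (1200.00)(5.00) + (800.00)(50.00) + (800.00)(50.00) = 86000.00 mm³
ΣAȳ = (1200.00)(60.00) + (800.00)(5.00) + (800.00)(115.00) = 168000.00 mm³
x̄ = 86000.00 / 2800.00 = 30.71 mm
ȳ = 168000.00 / 2800.00 = 60.00 mm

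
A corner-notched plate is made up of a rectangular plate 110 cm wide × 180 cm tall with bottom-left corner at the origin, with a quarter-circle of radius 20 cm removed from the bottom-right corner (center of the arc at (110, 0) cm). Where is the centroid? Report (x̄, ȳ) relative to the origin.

plate: A = 110 × 180 = 19800.00, centroid at (55.00, 90.00).
removed quarter-circle: A = −¼π·20² = -314.16, centroid at (101.51, 8.49).
ΣA = 19485.84 cm², ΣAx̄ = 1057109.15 cm³, ΣAȳ = 1779333.33 cm³.
x̄ = 1057109.15/19485.84 = 54.25 cm; ȳ = 1779333.33/19485.84 = 91.31 cm.

x̄ = 54.25 cm, ȳ = 91.31 cm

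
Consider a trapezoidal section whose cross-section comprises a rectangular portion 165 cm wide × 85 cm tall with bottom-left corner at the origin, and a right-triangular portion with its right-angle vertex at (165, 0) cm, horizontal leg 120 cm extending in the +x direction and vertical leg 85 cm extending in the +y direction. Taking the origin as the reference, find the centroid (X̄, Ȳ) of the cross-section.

X̄ = 115.17 cm, Ȳ = 38.72 cm

Part | A | x̄ᵢ | ȳᵢ | A·x̄ᵢ | A·ȳᵢ
rectangular portion | 14025.00 | 82.50 | 42.50 | 1157062.50 | 596062.50
triangular portion | 5100.00 | 205.00 | 28.33 | 1045500.00 | 144500.00
Σ | 19125.00 |  |  | 2202562.50 | 740562.50
X̄ = 2202562.50 / 19125.00 = 115.17 cm
Ȳ = 740562.50 / 19125.00 = 38.72 cm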